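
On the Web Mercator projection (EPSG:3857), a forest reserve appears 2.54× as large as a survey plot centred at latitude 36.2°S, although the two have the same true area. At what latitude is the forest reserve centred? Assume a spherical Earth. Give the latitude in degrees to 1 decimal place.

Mercator areal scale is sec²φ, so apparent-area ratio = sec²φ₁ / sec²φ₂ = cos²φ₂ / cos²φ₁.
cos²φ₂ / cos²φ₁ = 2.54  ⇒  cos φ₁ = cos 36.2° / √2.54 = 0.8070/1.594 = 0.5063.
φ₁ = arccos(0.5063) ≈ 59.6°.

59.6°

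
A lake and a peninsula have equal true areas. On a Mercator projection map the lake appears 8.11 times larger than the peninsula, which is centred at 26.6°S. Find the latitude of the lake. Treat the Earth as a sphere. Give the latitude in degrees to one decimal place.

71.7°

For equal true areas on Mercator, apparent areas scale as sec²φ, so the ratio is cos²φ₂ / cos²φ₁.
cos²φ₂ / cos²φ₁ = 8.11  ⇒  cos φ₁ = cos 26.6° / √8.11 = 0.8942/2.848 = 0.3140.
φ₁ = arccos(0.3140) ≈ 71.7°.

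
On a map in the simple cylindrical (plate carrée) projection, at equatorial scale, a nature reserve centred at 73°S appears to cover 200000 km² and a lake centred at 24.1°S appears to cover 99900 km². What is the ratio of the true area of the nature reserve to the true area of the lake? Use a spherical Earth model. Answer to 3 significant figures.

0.641

Plate carrée has h = 1 and k = sec φ, giving areal scale sec φ; true area = (apparent area) · cos φ.
True area of nature reserve: 200000 × cos(73°) = 200000 × 0.2924 = 58470 km².
True area of lake: 99900 × cos(24.1°) = 99900 × 0.9128 = 91190 km².
Ratio = 58470 / 91190 ≈ 0.641.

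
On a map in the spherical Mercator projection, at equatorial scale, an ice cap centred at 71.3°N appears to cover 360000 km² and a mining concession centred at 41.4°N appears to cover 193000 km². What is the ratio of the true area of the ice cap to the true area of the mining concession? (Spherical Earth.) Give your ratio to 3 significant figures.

0.341

On Mercator the areal scale is sec²φ, so true area = apparent × cos²φ.
True area of ice cap: 360000 × cos²(71.3°) = 360000 × 0.1028 = 37010 km².
True area of mining concession: 193000 × cos²(41.4°) = 193000 × 0.5627 = 108600 km².
Ratio = 37010 / 108600 ≈ 0.341.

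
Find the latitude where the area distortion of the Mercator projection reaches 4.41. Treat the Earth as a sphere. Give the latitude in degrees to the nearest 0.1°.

61.6°

Mercator areal scale is sec²φ.
sec²φ = 4.41  ⇒  cos²φ = 0.2268  ⇒  cos φ = 0.4762.
φ = arccos(0.4762) ≈ 61.6°.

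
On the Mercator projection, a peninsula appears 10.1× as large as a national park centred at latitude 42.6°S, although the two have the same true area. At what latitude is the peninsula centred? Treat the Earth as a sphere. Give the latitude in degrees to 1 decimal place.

76.6°

On Mercator, (apparent₁)/(apparent₂) = sec²φ₁ / sec²φ₂ when true areas are equal.
cos²φ₂ / cos²φ₁ = 10.1  ⇒  cos φ₁ = cos 42.6° / √10.1 = 0.7361/3.178 = 0.2316.
φ₁ = arccos(0.2316) ≈ 76.6°.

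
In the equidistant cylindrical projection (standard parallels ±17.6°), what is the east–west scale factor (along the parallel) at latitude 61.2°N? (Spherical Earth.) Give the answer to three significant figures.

With standard parallel φ₀ = 17.6°, the equirectangular projection gives x = Rλ cos φ₀, y = Rφ, so h = 1 and k = cos 17.6° / cos φ.
k = cos 17.6° / cos 61.2° = 0.9532/0.4818 = 1.979.

1.98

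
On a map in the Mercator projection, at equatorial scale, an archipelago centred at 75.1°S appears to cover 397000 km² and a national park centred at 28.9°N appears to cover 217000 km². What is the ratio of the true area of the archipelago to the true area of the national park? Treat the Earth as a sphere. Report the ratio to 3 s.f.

Mercator's areal exaggeration is sec²φ; hence true area = (apparent area) · cos²φ.
True area of archipelago: 397000 × cos²(75.1°) = 397000 × 0.06612 = 26250 km².
True area of national park: 217000 × cos²(28.9°) = 217000 × 0.7664 = 166300 km².
Ratio = 26250 / 166300 ≈ 0.158.

0.158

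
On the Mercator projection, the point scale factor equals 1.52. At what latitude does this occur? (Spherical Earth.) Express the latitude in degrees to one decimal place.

Mercator scale is k = sec φ = 1/cos φ.
1/cos φ = 1.52  ⇒  cos φ = 0.6579  ⇒  φ = arccos(0.6579) ≈ 48.9°.

48.9°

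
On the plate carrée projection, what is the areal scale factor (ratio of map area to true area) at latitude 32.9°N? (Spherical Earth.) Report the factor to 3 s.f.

In the plate carrée (x = Rλ, y = Rφ), meridians are true-scale (h = 1) and parallels are stretched by k = sec φ.
Areal scale = h·k = 1 × sec φ; at 32.9°, h = 1.000, k = 1.191, so h·k = 1.191.

1.19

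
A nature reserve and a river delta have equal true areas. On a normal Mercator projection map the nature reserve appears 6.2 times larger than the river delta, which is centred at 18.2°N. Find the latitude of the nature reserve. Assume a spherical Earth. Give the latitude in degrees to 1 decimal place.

67.6°

Mercator areal scale is sec²φ, so apparent-area ratio = sec²φ₁ / sec²φ₂ = cos²φ₂ / cos²φ₁.
cos²φ₂ / cos²φ₁ = 6.2  ⇒  cos φ₁ = cos 18.2° / √6.2 = 0.9500/2.490 = 0.3815.
φ₁ = arccos(0.3815) ≈ 67.6°.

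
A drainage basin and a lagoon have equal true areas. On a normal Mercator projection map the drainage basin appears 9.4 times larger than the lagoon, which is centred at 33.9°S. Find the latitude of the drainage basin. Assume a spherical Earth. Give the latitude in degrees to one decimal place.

74.3°

On Mercator, (apparent₁)/(apparent₂) = sec²φ₁ / sec²φ₂ when true areas are equal.
cos²φ₂ / cos²φ₁ = 9.4  ⇒  cos φ₁ = cos 33.9° / √9.4 = 0.8300/3.066 = 0.2707.
φ₁ = arccos(0.2707) ≈ 74.3°.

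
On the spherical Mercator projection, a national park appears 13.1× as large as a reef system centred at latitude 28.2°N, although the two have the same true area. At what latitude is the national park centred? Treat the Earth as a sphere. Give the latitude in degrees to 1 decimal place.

75.9°

For equal true areas on Mercator, apparent areas scale as sec²φ, so the ratio is cos²φ₂ / cos²φ₁.
cos²φ₂ / cos²φ₁ = 13.1  ⇒  cos φ₁ = cos 28.2° / √13.1 = 0.8813/3.619 = 0.2435.
φ₁ = arccos(0.2435) ≈ 75.9°.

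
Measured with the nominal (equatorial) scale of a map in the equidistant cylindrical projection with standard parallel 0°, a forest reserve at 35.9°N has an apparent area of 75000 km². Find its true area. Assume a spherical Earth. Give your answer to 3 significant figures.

60800 km²

In the plate carrée (x = Rλ, y = Rφ), meridians are true-scale (h = 1) and parallels are stretched by k = sec φ.
Areal scale = h·k = 1 × sec φ; at 35.9°, h = 1.000, k = 1.235, so h·k = 1.235.
True area = apparent / (areal scale) = 75000 / 1.235 ≈ 60800 km².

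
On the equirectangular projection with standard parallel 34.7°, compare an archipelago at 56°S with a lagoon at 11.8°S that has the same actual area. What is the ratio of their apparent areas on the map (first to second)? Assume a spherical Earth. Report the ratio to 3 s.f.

In the equirectangular projection with standard parallel φ₀ = 34.7° (x = Rλ cos φ₀, y = Rφ), meridians are true-scale (h = 1) and the parallel scale is k = cos φ₀ / cos φ.
Areal scale at 56°: h·k = 1.000 × 1.470 = 1.470.
Areal scale at 11.8°: h·k = 1.000 × 0.8399 = 0.8399.
Ratio = 1.470/0.8399 ≈ 1.75.

1.75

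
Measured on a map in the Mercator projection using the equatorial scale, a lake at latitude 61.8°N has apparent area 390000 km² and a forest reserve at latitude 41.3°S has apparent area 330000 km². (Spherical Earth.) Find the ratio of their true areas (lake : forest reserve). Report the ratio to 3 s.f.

0.468

Mercator's areal exaggeration is sec²φ; hence true area = (apparent area) · cos²φ.
True area of lake: 390000 × cos²(61.8°) = 390000 × 0.2233 = 87090 km².
True area of forest reserve: 330000 × cos²(41.3°) = 330000 × 0.5644 = 186300 km².
Ratio = 87090 / 186300 ≈ 0.468.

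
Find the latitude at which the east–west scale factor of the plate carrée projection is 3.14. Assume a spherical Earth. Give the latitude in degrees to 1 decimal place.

Plate carrée: h = 1, k = sec φ along parallels.
sec φ = 3.14  ⇒  cos φ = 0.3185  ⇒  φ ≈ 71.4°.

71.4°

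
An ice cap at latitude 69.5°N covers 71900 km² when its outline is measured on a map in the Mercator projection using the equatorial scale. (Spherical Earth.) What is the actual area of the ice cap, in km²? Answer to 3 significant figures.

For Mercator, h = k = sec φ (a conformal cylindrical projection has a single point scale, 1/cos φ).
Areal scale = k² = sec²φ = 1/cos²(69.5°) = 1/0.3502² = 8.154.
True area = apparent / (areal scale) = 71900 / 8.154 ≈ 8820 km².

8820 km²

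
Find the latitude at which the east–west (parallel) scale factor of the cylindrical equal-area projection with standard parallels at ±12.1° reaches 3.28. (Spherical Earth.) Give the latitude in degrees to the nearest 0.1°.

Cylindrical equal-area (φ₀ = 12.1°): h = cos φ / cos 12.1° along meridians, k = cos 12.1° / cos φ along parallels; h·k = 1.
k = cos φ₀ / cos φ = 3.28  ⇒  cos φ = cos 12.1° / 3.28 = 0.2981.
φ = arccos(0.2981) ≈ 72.7°.

72.7°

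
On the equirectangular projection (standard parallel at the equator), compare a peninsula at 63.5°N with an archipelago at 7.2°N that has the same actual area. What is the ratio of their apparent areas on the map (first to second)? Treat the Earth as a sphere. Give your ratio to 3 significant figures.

Plate carrée maps x = Rλ, y = Rφ. The meridian scale is h = 1 and the parallel scale is k = 1/cos φ = sec φ.
Areal scale at 63.5°: h·k = 1.000 × 2.241 = 2.241.
Areal scale at 7.2°: h·k = 1.000 × 1.008 = 1.008.
Ratio = 2.241/1.008 ≈ 2.22.

2.22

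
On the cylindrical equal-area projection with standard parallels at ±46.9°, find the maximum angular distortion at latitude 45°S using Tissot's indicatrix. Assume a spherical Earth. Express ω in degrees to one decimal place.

Cylindrical equal-area (φ₀ = 46.9°): h = cos φ / cos 46.9° along meridians, k = cos 46.9° / cos φ along parallels; h·k = 1.
At 45°: h = 1.035, k = 0.9663; principal scales a = 1.035, b = 0.9663.
sin(ω/2) = (a − b)/(a + b) = 0.06859/2.001 = 0.03427, so ω = 2 arcsin(0.03427) ≈ 3.9°.

3.9°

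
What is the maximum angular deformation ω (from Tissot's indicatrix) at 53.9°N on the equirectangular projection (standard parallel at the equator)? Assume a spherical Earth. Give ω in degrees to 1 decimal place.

Plate carrée maps x = Rλ, y = Rφ. The meridian scale is h = 1 and the parallel scale is k = 1/cos φ = sec φ.
At 53.9°: h = 1.000, k = 1.697; principal scales a = 1.697, b = 1.000.
sin(ω/2) = (a − b)/(a + b) = 0.6972/2.697 = 0.2585, so ω = 2 arcsin(0.2585) ≈ 30.0°.

30.0°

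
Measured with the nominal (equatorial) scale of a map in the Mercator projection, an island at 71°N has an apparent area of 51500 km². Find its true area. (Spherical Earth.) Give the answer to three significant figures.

For Mercator, h = k = sec φ (a conformal cylindrical projection has a single point scale, 1/cos φ).
Areal scale = k² = sec²φ = 1/cos²(71°) = 1/0.3256² = 9.434.
True area = apparent / (areal scale) = 51500 / 9.434 ≈ 5460 km².

5460 km²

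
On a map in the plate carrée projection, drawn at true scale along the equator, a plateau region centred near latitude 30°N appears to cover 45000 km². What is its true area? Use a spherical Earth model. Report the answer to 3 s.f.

39000 km²

Plate carrée maps x = Rλ, y = Rφ. The meridian scale is h = 1 and the parallel scale is k = 1/cos φ = sec φ.
Areal scale = h·k = 1 × sec φ; at 30°, h = 1.000, k = 1.155, so h·k = 1.155.
True area = apparent / (areal scale) = 45000 / 1.155 ≈ 39000 km².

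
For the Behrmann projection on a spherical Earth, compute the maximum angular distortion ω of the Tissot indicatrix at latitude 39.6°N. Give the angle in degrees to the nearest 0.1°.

13.4°

The Behrmann projection is cylindrical equal-area with φ₀ = 30°. A cylindrical equal-area projection with standard parallel φ₀ has meridian scale h = cos φ / cos φ₀ and parallel scale k = cos φ₀ / cos φ (so areas are preserved, h·k = 1).
At 39.6°: h = 0.8897, k = 1.124; principal scales a = 1.124, b = 0.8897.
sin(ω/2) = (a − b)/(a + b) = 0.2342/2.014 = 0.1163, so ω = 2 arcsin(0.1163) ≈ 13.4°.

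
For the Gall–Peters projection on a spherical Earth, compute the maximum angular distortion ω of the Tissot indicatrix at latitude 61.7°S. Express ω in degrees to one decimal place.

Gall–Peters is a cylindrical equal-area projection with standard parallels at ±45°. For cylindrical equal-area with standard parallel φ₀, h = cos φ / cos φ₀ and k = cos φ₀ / cos φ, so h·k = 1.
At 61.7°: h = 0.6705, k = 1.492; principal scales a = 1.492, b = 0.6705.
sin(ω/2) = (a − b)/(a + b) = 0.8210/2.162 = 0.3798, so ω = 2 arcsin(0.3798) ≈ 44.6°.

44.6°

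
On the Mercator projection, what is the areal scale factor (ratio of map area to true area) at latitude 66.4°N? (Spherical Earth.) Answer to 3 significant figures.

6.24

The Mercator projection is conformal; its linear scale factor is the same in every direction and equals sec φ = 1/cos φ.
Areal scale = k² = sec²φ = 1/cos²(66.4°) = 1/0.4003² = 6.239.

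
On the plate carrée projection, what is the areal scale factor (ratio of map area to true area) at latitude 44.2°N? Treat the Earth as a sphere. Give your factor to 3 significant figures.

1.39

In the plate carrée (x = Rλ, y = Rφ), meridians are true-scale (h = 1) and parallels are stretched by k = sec φ.
Areal scale = h·k = 1 × sec φ; at 44.2°, h = 1.000, k = 1.395, so h·k = 1.395.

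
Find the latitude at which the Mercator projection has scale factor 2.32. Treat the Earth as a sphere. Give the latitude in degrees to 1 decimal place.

Mercator scale is k = sec φ = 1/cos φ.
1/cos φ = 2.32  ⇒  cos φ = 0.4310  ⇒  φ = arccos(0.4310) ≈ 64.5°.

64.5°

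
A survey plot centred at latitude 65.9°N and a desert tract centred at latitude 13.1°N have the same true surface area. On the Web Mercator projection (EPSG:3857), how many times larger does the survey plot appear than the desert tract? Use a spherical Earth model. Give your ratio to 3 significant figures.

Mercator is conformal with k = sec φ, so areal scale = k² = sec²φ.
At 65.9°: sec²(65.9°) = 1/0.4083² = 5.998.
At 13.1°: sec²(13.1°) = 1/0.9740² = 1.054.
Ratio = 5.998/1.054 = cos²(13.1°)/cos²(65.9°) ≈ 5.69.

5.69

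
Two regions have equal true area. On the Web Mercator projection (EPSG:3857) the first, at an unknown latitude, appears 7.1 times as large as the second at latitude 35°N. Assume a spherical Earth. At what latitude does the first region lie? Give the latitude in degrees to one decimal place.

On Mercator, (apparent₁)/(apparent₂) = sec²φ₁ / sec²φ₂ when true areas are equal.
cos²φ₂ / cos²φ₁ = 7.1  ⇒  cos φ₁ = cos 35° / √7.1 = 0.8192/2.665 = 0.3074.
φ₁ = arccos(0.3074) ≈ 72.1°.

72.1°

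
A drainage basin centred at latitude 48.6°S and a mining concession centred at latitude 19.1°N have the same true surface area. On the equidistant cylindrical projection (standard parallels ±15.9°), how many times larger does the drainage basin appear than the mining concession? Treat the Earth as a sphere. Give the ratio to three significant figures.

In the equirectangular projection with standard parallel φ₀ = 15.9° (x = Rλ cos φ₀, y = Rφ), meridians are true-scale (h = 1) and the parallel scale is k = cos φ₀ / cos φ.
Areal scale at 48.6°: h·k = 1.000 × 1.454 = 1.454.
Areal scale at 19.1°: h·k = 1.000 × 1.018 = 1.018.
Ratio = 1.454/1.018 ≈ 1.43.

1.43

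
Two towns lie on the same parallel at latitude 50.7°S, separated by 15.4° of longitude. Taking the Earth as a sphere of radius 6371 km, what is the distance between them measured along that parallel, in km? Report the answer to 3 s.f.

1080 km

Arc length along a parallel = R cos φ · Δλ (with Δλ in radians).
= 6371 × cos 50.7° × (15.4° × π/180) = 6371 × 0.6334 × 0.2688 ≈ 1080 km.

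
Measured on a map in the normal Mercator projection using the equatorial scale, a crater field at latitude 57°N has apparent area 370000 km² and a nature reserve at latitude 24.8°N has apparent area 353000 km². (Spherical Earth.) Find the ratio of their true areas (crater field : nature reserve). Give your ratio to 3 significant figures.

Mercator's areal exaggeration is sec²φ; hence true area = (apparent area) · cos²φ.
True area of crater field: 370000 × cos²(57°) = 370000 × 0.2966 = 109800 km².
True area of nature reserve: 353000 × cos²(24.8°) = 353000 × 0.8241 = 290900 km².
Ratio = 109800 / 290900 ≈ 0.377.

0.377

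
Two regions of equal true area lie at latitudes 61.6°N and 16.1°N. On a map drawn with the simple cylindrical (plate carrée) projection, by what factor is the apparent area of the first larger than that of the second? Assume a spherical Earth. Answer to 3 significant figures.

2.02

In the plate carrée (x = Rλ, y = Rφ), meridians are true-scale (h = 1) and parallels are stretched by k = sec φ.
Areal scale at 61.6°: h·k = 1.000 × 2.103 = 2.103.
Areal scale at 16.1°: h·k = 1.000 × 1.041 = 1.041.
Ratio = 2.103/1.041 ≈ 2.02.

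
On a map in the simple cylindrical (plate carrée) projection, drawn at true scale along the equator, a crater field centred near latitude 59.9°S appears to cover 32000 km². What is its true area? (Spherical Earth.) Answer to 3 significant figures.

16000 km²

In the plate carrée (x = Rλ, y = Rφ), meridians are true-scale (h = 1) and parallels are stretched by k = sec φ.
Areal scale = h·k = 1 × sec φ; at 59.9°, h = 1.000, k = 1.994, so h·k = 1.994.
True area = apparent / (areal scale) = 32000 / 1.994 ≈ 16000 km².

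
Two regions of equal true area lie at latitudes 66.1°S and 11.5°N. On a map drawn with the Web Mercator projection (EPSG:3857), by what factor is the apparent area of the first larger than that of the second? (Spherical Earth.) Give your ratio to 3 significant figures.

On Mercator, area is exaggerated by sec²φ = 1/cos²φ.
At 66.1°: sec²(66.1°) = 1/0.4051² = 6.092.
At 11.5°: sec²(11.5°) = 1/0.9799² = 1.041.
Ratio = 6.092/1.041 = cos²(11.5°)/cos²(66.1°) ≈ 5.85.

5.85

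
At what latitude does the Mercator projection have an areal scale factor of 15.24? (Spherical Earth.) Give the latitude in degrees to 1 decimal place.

Mercator areal scale is sec²φ.
sec²φ = 15.24  ⇒  cos²φ = 0.06562  ⇒  cos φ = 0.2562.
φ = arccos(0.2562) ≈ 75.2°.

75.2°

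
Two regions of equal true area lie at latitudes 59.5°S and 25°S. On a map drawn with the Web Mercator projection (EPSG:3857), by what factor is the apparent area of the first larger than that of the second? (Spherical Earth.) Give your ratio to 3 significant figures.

3.19

On Mercator, area is exaggerated by sec²φ = 1/cos²φ.
At 59.5°: sec²(59.5°) = 1/0.5075² = 3.882.
At 25°: sec²(25°) = 1/0.9063² = 1.217.
Ratio = 3.882/1.217 = cos²(25°)/cos²(59.5°) ≈ 3.19.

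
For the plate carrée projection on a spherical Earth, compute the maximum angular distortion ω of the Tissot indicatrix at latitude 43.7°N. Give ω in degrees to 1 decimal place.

In the plate carrée (x = Rλ, y = Rφ), meridians are true-scale (h = 1) and parallels are stretched by k = sec φ.
At 43.7°: h = 1.000, k = 1.383; principal scales a = 1.383, b = 1.000.
sin(ω/2) = (a − b)/(a + b) = 0.3832/2.383 = 0.1608, so ω = 2 arcsin(0.1608) ≈ 18.5°.

18.5°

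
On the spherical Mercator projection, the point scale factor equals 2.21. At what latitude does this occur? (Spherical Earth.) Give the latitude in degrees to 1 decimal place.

Mercator scale is k = sec φ = 1/cos φ.
1/cos φ = 2.21  ⇒  cos φ = 0.4525  ⇒  φ = arccos(0.4525) ≈ 63.1°.

63.1°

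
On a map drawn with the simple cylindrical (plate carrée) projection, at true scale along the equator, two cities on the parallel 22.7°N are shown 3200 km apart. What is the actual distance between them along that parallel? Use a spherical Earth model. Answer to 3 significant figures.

2950 km

In the plate carrée (x = Rλ, y = Rφ), meridians are true-scale (h = 1) and parallels are stretched by k = sec φ.
Along the parallel at 22.7°, map distances are exaggerated by k = sec 22.7° = 1.084.
True distance = 3200 / 1.084 = 3200 × cos 22.7° ≈ 2950 km.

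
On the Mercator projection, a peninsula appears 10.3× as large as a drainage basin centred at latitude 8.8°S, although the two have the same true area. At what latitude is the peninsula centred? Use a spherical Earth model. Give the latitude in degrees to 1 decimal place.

72.1°

For equal true areas on Mercator, apparent areas scale as sec²φ, so the ratio is cos²φ₂ / cos²φ₁.
cos²φ₂ / cos²φ₁ = 10.3  ⇒  cos φ₁ = cos 8.8° / √10.3 = 0.9882/3.209 = 0.3079.
φ₁ = arccos(0.3079) ≈ 72.1°.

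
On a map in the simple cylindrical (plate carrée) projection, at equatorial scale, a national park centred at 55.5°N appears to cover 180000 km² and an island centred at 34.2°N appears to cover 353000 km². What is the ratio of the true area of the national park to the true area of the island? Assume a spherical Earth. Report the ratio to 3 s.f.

On the plate carrée, areal scale = h·k = 1 × sec φ, so true area = apparent × cos φ.
True area of national park: 180000 × cos(55.5°) = 180000 × 0.5664 = 102000 km².
True area of island: 353000 × cos(34.2°) = 353000 × 0.8271 = 292000 km².
Ratio = 102000 / 292000 ≈ 0.349.

0.349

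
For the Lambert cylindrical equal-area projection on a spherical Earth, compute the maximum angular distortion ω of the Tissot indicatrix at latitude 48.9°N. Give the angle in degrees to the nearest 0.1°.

The Lambert cylindrical equal-area projection is the cylindrical equal-area projection with its standard parallel at the equator (φ₀ = 0). A cylindrical equal-area projection with standard parallel φ₀ has meridian scale h = cos φ / cos φ₀ and parallel scale k = cos φ₀ / cos φ (so areas are preserved, h·k = 1).
At 48.9°: h = 0.6574, k = 1.521; principal scales a = 1.521, b = 0.6574.
sin(ω/2) = (a − b)/(a + b) = 0.8638/2.179 = 0.3965, so ω = 2 arcsin(0.3965) ≈ 46.7°.

46.7°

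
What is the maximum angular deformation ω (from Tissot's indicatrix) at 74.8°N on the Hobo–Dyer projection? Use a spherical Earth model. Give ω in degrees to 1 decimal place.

106.8°

Hobo–Dyer is a cylindrical equal-area projection with standard parallels at ±37.5°. A cylindrical equal-area projection with standard parallel φ₀ has meridian scale h = cos φ / cos φ₀ and parallel scale k = cos φ₀ / cos φ (so areas are preserved, h·k = 1).
At 74.8°: h = 0.3305, k = 3.026; principal scales a = 3.026, b = 0.3305.
sin(ω/2) = (a − b)/(a + b) = 2.695/3.356 = 0.8031, so ω = 2 arcsin(0.8031) ≈ 106.8°.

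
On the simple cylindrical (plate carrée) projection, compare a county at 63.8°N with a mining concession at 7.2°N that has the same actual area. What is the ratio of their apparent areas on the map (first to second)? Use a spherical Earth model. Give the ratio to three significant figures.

In the plate carrée (x = Rλ, y = Rφ), meridians are true-scale (h = 1) and parallels are stretched by k = sec φ.
Areal scale at 63.8°: h·k = 1.000 × 2.265 = 2.265.
Areal scale at 7.2°: h·k = 1.000 × 1.008 = 1.008.
Ratio = 2.265/1.008 ≈ 2.25.

2.25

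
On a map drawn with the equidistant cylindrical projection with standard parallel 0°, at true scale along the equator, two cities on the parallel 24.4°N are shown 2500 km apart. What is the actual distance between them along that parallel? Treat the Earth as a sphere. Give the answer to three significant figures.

2280 km

In the plate carrée (x = Rλ, y = Rφ), meridians are true-scale (h = 1) and parallels are stretched by k = sec φ.
Along the parallel at 24.4°, map distances are exaggerated by k = sec 24.4° = 1.098.
True distance = 2500 / 1.098 = 2500 × cos 24.4° ≈ 2280 km.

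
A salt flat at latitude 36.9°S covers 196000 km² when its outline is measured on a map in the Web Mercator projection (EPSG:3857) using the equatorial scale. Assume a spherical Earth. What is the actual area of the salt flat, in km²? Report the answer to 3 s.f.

Mercator is conformal, so the point scale is isotropic: h = k = sec φ = 1/cos φ.
Areal scale = k² = sec²φ = 1/cos²(36.9°) = 1/0.7997² = 1.564.
True area = apparent / (areal scale) = 196000 / 1.564 ≈ 125000 km².

125000 km²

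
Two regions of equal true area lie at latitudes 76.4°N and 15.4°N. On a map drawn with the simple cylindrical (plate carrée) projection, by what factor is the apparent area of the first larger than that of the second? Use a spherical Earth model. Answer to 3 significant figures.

For the equirectangular projection with φ₀ = 0 (plate carrée), h = 1 along meridians and k = sec φ along parallels.
Areal scale at 76.4°: h·k = 1.000 × 4.253 = 4.253.
Areal scale at 15.4°: h·k = 1.000 × 1.037 = 1.037.
Ratio = 4.253/1.037 ≈ 4.10.

4.10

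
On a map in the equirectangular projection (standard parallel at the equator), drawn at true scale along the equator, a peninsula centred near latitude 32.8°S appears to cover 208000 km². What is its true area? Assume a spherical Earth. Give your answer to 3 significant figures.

In the plate carrée (x = Rλ, y = Rφ), meridians are true-scale (h = 1) and parallels are stretched by k = sec φ.
Areal scale = h·k = 1 × sec φ; at 32.8°, h = 1.000, k = 1.190, so h·k = 1.190.
True area = apparent / (areal scale) = 208000 / 1.190 ≈ 175000 km².

175000 km²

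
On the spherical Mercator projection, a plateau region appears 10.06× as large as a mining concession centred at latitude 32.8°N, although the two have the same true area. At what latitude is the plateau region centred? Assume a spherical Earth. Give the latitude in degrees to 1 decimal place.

74.6°

On Mercator, (apparent₁)/(apparent₂) = sec²φ₁ / sec²φ₂ when true areas are equal.
cos²φ₂ / cos²φ₁ = 10.06  ⇒  cos φ₁ = cos 32.8° / √10.06 = 0.8406/3.172 = 0.2650.
φ₁ = arccos(0.2650) ≈ 74.6°.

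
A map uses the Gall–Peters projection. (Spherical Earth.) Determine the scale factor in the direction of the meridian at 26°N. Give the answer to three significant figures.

1.27

The Gall–Peters projection is cylindrical equal-area with φ₀ = 45°. For cylindrical equal-area with standard parallel φ₀, h = cos φ / cos φ₀ and k = cos φ₀ / cos φ, so h·k = 1.
h = cos 26° / cos 45° = 0.8988/0.7071 = 1.271.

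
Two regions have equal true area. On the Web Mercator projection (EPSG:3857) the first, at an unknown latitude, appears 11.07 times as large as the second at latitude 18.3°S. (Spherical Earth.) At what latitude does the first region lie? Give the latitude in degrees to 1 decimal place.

On Mercator, (apparent₁)/(apparent₂) = sec²φ₁ / sec²φ₂ when true areas are equal.
cos²φ₂ / cos²φ₁ = 11.07  ⇒  cos φ₁ = cos 18.3° / √11.07 = 0.9494/3.327 = 0.2854.
φ₁ = arccos(0.2854) ≈ 73.4°.

73.4°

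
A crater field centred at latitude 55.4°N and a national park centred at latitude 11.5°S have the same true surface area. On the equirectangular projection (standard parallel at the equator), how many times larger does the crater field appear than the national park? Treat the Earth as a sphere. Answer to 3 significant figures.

For the equirectangular projection with φ₀ = 0 (plate carrée), h = 1 along meridians and k = sec φ along parallels.
Areal scale at 55.4°: h·k = 1.000 × 1.761 = 1.761.
Areal scale at 11.5°: h·k = 1.000 × 1.020 = 1.020.
Ratio = 1.761/1.020 ≈ 1.73.

1.73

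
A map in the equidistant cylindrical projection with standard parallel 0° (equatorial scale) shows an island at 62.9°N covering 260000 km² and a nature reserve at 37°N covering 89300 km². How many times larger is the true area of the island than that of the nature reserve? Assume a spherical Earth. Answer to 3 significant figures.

1.66

On the plate carrée, areal scale = h·k = 1 × sec φ, so true area = apparent × cos φ.
True area of island: 260000 × cos(62.9°) = 260000 × 0.4555 = 118400 km².
True area of nature reserve: 89300 × cos(37°) = 89300 × 0.7986 = 71320 km².
Ratio = 118400 / 71320 ≈ 1.66.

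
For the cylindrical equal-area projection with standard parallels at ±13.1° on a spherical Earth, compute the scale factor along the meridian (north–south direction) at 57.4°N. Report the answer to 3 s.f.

0.553

For cylindrical equal-area with standard parallel φ₀, h = cos φ / cos φ₀ and k = cos φ₀ / cos φ, so h·k = 1.
h = cos 57.4° / cos 13.1° = 0.5388/0.9740 = 0.5532.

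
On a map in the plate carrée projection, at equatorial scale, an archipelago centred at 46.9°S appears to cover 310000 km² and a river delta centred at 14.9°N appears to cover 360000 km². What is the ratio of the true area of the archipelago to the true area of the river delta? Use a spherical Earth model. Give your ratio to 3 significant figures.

0.609

Plate carrée has h = 1 and k = sec φ, giving areal scale sec φ; true area = (apparent area) · cos φ.
True area of archipelago: 310000 × cos(46.9°) = 310000 × 0.6833 = 211800 km².
True area of river delta: 360000 × cos(14.9°) = 360000 × 0.9664 = 347900 km².
Ratio = 211800 / 347900 ≈ 0.609.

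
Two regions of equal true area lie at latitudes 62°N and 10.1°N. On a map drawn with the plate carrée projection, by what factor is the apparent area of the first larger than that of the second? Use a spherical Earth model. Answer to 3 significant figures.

2.10

Plate carrée maps x = Rλ, y = Rφ. The meridian scale is h = 1 and the parallel scale is k = 1/cos φ = sec φ.
Areal scale at 62°: h·k = 1.000 × 2.130 = 2.130.
Areal scale at 10.1°: h·k = 1.000 × 1.016 = 1.016.
Ratio = 2.130/1.016 ≈ 2.10.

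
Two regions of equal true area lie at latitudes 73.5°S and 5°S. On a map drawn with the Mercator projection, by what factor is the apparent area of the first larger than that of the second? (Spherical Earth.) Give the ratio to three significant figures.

12.3

Mercator areal scale is sec²φ.
At 73.5°: sec²(73.5°) = 1/0.2840² = 12.40.
At 5°: sec²(5°) = 1/0.9962² = 1.008.
Ratio = 12.40/1.008 = cos²(5°)/cos²(73.5°) ≈ 12.3.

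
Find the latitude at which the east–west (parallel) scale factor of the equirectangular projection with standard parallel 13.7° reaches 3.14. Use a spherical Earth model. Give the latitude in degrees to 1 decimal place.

With standard parallel φ₀ = 13.7°, the equirectangular projection gives x = Rλ cos φ₀, y = Rφ, so h = 1 and k = cos 13.7° / cos φ.
k = cos φ₀ / cos φ = 3.14  ⇒  cos φ = cos 13.7° / 3.14 = 0.3094.
φ = arccos(0.3094) ≈ 72.0°.

72.0°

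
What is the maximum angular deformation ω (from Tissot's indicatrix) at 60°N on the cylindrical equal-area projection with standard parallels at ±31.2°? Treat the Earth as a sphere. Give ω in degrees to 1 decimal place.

For cylindrical equal-area with standard parallel φ₀, h = cos φ / cos φ₀ and k = cos φ₀ / cos φ, so h·k = 1.
At 60°: h = 0.5845, k = 1.711; principal scales a = 1.711, b = 0.5845.
sin(ω/2) = (a − b)/(a + b) = 1.126/2.295 = 0.4907, so ω = 2 arcsin(0.4907) ≈ 58.8°.

58.8°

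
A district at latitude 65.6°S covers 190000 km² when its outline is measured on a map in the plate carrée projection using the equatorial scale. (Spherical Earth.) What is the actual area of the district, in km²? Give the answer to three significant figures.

78500 km²

In the plate carrée (x = Rλ, y = Rφ), meridians are true-scale (h = 1) and parallels are stretched by k = sec φ.
Areal scale = h·k = 1 × sec φ; at 65.6°, h = 1.000, k = 2.421, so h·k = 2.421.
True area = apparent / (areal scale) = 190000 / 2.421 ≈ 78500 km².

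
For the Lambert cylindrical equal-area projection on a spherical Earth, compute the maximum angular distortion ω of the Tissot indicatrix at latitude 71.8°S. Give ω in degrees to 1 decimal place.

110.6°

The Lambert cylindrical equal-area projection is the cylindrical equal-area projection with its standard parallel at the equator (φ₀ = 0). Cylindrical equal-area (φ₀ = 0°): h = cos φ / cos 0° along meridians, k = cos 0° / cos φ along parallels; h·k = 1.
At 71.8°: h = 0.3123, k = 3.202; principal scales a = 3.202, b = 0.3123.
sin(ω/2) = (a − b)/(a + b) = 2.889/3.514 = 0.8222, so ω = 2 arcsin(0.8222) ≈ 110.6°.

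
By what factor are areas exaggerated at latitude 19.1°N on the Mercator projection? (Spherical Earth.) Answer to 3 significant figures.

The Mercator projection is conformal; its linear scale factor is the same in every direction and equals sec φ = 1/cos φ.
Areal scale = k² = sec²φ = 1/cos²(19.1°) = 1/0.9449² = 1.120.

1.12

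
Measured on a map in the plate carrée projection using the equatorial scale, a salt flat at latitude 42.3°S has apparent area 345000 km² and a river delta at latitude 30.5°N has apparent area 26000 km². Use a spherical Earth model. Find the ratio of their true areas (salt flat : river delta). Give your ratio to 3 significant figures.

11.4

On the plate carrée, areal scale = h·k = 1 × sec φ, so true area = apparent × cos φ.
True area of salt flat: 345000 × cos(42.3°) = 345000 × 0.7396 = 255200 km².
True area of river delta: 26000 × cos(30.5°) = 26000 × 0.8616 = 22400 km².
Ratio = 255200 / 22400 ≈ 11.4.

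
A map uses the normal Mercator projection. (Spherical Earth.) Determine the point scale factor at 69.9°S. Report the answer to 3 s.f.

Mercator is conformal, so the point scale is isotropic: h = k = sec φ = 1/cos φ.
k = 1/cos 69.9° = 1/0.3437 = 2.910.

2.91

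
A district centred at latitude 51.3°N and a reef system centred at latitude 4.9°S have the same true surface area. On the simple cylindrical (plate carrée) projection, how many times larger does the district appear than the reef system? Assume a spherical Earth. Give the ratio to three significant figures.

1.59

Plate carrée maps x = Rλ, y = Rφ. The meridian scale is h = 1 and the parallel scale is k = 1/cos φ = sec φ.
Areal scale at 51.3°: h·k = 1.000 × 1.599 = 1.599.
Areal scale at 4.9°: h·k = 1.000 × 1.004 = 1.004.
Ratio = 1.599/1.004 ≈ 1.59.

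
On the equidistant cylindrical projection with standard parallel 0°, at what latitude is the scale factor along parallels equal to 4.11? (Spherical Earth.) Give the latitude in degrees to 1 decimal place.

75.9°

Plate carrée: h = 1, k = sec φ along parallels.
sec φ = 4.11  ⇒  cos φ = 0.2433  ⇒  φ ≈ 75.9°.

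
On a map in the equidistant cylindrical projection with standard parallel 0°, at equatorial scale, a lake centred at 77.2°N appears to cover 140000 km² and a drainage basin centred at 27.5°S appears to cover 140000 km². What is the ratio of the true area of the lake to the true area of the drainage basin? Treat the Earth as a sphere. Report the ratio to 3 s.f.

Plate carrée has h = 1 and k = sec φ, giving areal scale sec φ; true area = (apparent area) · cos φ.
True area of lake: 140000 × cos(77.2°) = 140000 × 0.2215 = 31020 km².
True area of drainage basin: 140000 × cos(27.5°) = 140000 × 0.8870 = 124200 km².
Ratio = 31020 / 124200 ≈ 0.250.

0.250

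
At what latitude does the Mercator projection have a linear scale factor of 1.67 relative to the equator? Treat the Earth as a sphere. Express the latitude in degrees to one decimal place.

Mercator scale is k = sec φ = 1/cos φ.
1/cos φ = 1.67  ⇒  cos φ = 0.5988  ⇒  φ = arccos(0.5988) ≈ 53.2°.

53.2°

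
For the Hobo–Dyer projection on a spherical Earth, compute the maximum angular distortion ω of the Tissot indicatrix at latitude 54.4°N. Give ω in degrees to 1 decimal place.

The Hobo–Dyer projection is cylindrical equal-area with φ₀ = 37.5°. A cylindrical equal-area projection with standard parallel φ₀ has meridian scale h = cos φ / cos φ₀ and parallel scale k = cos φ₀ / cos φ (so areas are preserved, h·k = 1).
At 54.4°: h = 0.7337, k = 1.363; principal scales a = 1.363, b = 0.7337.
sin(ω/2) = (a − b)/(a + b) = 0.6291/2.097 = 0.3001, so ω = 2 arcsin(0.3001) ≈ 34.9°.

34.9°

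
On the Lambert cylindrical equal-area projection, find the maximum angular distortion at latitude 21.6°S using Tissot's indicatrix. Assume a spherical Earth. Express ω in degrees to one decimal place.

8.3°

The Lambert cylindrical equal-area projection is the cylindrical equal-area projection with its standard parallel at the equator (φ₀ = 0). Cylindrical equal-area (φ₀ = 0°): h = cos φ / cos 0° along meridians, k = cos 0° / cos φ along parallels; h·k = 1.
At 21.6°: h = 0.9298, k = 1.076; principal scales a = 1.076, b = 0.9298.
sin(ω/2) = (a − b)/(a + b) = 0.1458/2.005 = 0.07268, so ω = 2 arcsin(0.07268) ≈ 8.3°.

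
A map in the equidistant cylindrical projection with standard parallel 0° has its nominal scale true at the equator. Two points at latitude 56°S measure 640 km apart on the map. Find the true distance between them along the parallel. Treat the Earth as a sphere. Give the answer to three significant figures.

358 km

Plate carrée maps x = Rλ, y = Rφ. The meridian scale is h = 1 and the parallel scale is k = 1/cos φ = sec φ.
Along the parallel at 56°, map distances are exaggerated by k = sec 56° = 1.788.
True distance = 640 / 1.788 = 640 × cos 56° ≈ 358 km.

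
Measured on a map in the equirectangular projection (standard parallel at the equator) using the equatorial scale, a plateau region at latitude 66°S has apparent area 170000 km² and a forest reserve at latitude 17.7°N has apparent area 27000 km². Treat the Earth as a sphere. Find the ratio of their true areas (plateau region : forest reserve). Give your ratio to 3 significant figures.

2.69

On the plate carrée, areal scale = h·k = 1 × sec φ, so true area = apparent × cos φ.
True area of plateau region: 170000 × cos(66°) = 170000 × 0.4067 = 69150 km².
True area of forest reserve: 27000 × cos(17.7°) = 27000 × 0.9527 = 25720 km².
Ratio = 69150 / 25720 ≈ 2.69.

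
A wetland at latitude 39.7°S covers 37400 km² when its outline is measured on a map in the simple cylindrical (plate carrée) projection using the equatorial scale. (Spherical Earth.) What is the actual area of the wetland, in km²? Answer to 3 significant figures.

28800 km²

Plate carrée maps x = Rλ, y = Rφ. The meridian scale is h = 1 and the parallel scale is k = 1/cos φ = sec φ.
Areal scale = h·k = 1 × sec φ; at 39.7°, h = 1.000, k = 1.300, so h·k = 1.300.
True area = apparent / (areal scale) = 37400 / 1.300 ≈ 28800 km².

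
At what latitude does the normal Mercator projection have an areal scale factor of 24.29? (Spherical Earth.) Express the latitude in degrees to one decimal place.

Mercator areal scale is sec²φ.
sec²φ = 24.29  ⇒  cos²φ = 0.04117  ⇒  cos φ = 0.2029.
φ = arccos(0.2029) ≈ 78.3°.

78.3°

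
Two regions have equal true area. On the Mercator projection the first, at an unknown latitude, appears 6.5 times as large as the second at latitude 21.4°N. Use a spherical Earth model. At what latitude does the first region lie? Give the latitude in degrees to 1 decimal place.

68.6°

On Mercator, (apparent₁)/(apparent₂) = sec²φ₁ / sec²φ₂ when true areas are equal.
cos²φ₂ / cos²φ₁ = 6.5  ⇒  cos φ₁ = cos 21.4° / √6.5 = 0.9311/2.550 = 0.3652.
φ₁ = arccos(0.3652) ≈ 68.6°.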